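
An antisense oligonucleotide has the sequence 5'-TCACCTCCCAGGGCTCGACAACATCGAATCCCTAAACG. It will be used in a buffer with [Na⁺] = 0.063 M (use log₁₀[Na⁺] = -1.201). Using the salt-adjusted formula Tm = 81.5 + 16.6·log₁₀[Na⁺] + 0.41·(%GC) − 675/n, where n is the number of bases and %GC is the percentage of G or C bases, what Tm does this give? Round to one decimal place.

Length n = 38. A=11, G=6, C=15, T=6
G+C = 21, so %GC = 21/38 × 100 = 55.263%
Salt term: 16.6 × (-1.201) = -19.937
GC term: 0.41 × 55.263 = 22.658; length term: −675/38 = −17.763
Tm = 81.5 + (-19.937) + 22.658 − 17.763 = 66.458 → 66.5°C

66.5°C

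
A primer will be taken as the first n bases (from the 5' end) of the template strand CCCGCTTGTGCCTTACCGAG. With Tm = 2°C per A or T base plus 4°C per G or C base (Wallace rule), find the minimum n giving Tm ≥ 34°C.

n = 10

First 9 bases: CCCGCTTGT → Tm = 30°C (< 34°C)
First 10 bases: CCCGCTTGTG → Tm = 34°C (≥ 34°C)
Each additional base adds 2°C (A/T) or 4°C (G/C), so Tm is non-decreasing in n; n = 10 is the first length to reach 34°C.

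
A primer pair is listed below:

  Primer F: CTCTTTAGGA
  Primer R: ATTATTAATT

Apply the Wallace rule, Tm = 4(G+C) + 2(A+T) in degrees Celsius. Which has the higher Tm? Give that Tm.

Primer F: A+T=6, G+C=4 → Tm = 2(6)+4(4) = 28°C
Primer R: A+T=10, G+C=0 → Tm = 2(10)+4(0) = 20°C
28°C vs 20°C → primer F is higher.

Primer F, 28°C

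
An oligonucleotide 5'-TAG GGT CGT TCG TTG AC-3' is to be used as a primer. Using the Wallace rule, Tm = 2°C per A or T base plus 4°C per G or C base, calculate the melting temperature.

52°C

Counting bases: G=6, A=2, T=6, C=3
A+T = 8, G+C = 9
Tm = 4·9 + 2·8 = 36 + 16 = 52°C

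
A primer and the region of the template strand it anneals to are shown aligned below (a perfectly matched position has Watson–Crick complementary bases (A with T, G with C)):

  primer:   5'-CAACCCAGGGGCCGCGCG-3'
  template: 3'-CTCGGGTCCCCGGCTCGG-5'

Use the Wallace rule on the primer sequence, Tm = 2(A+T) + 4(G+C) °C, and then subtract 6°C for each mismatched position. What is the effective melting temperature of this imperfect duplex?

Primer base counts: A=3, T=0, G=7, C=8 → A+T=3, G+C=15
Perfect-match Tm = 2(3) + 4(15) = 6 + 60 = 66°C
Mismatches (positions where the bases are not complementary): 4 (at positions 1, 3, 15, 18)
Effective Tm = 66 − 4×6 = 66 − 24 = 42°C

42°C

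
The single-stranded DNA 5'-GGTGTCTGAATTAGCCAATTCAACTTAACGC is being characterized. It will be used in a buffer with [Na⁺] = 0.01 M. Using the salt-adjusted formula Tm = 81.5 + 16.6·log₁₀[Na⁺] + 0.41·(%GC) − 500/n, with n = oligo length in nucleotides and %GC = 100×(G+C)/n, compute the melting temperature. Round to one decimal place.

49.4°C

Length n = 31. Base counts: T=9, C=7, G=6, A=9
G+C = 13, so %GC = 13/31 × 100 = 41.935%
Salt term: 16.6 × (-2) = -33.2
GC term: 0.41 × 41.935 = 17.193; length term: −500/31 = −16.129
Tm = 81.5 + (-33.2) + 17.193 − 16.129 = 49.364 → 49.4°C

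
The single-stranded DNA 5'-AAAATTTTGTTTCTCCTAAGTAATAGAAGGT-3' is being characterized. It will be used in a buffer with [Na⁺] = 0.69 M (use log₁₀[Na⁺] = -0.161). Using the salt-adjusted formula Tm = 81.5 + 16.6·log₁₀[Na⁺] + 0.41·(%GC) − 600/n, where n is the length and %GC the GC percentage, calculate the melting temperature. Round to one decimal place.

70.1°C

Length n = 31. Counting bases: T=12, G=5, A=11, C=3
G+C = 8, so %GC = 8/31 × 100 = 25.806%
Salt term: 16.6 × (-0.161) = -2.673
GC term: 0.41 × 25.806 = 10.58; length term: −600/31 = −19.355
Tm = 81.5 + (-2.673) + 10.58 − 19.355 = 70.052 → 70.1°C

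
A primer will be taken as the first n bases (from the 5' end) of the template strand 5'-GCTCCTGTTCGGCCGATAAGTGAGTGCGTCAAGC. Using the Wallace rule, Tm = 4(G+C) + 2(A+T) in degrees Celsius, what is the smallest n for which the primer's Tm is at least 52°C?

n = 15

First 14 bases: GCTCCTGTTCGGCC → Tm = 48°C (< 52°C)
First 15 bases: GCTCCTGTTCGGCCG → Tm = 52°C (≥ 52°C)
Since every base adds ≥2°C, Tm only increases with n, so the threshold is first crossed at n = 15.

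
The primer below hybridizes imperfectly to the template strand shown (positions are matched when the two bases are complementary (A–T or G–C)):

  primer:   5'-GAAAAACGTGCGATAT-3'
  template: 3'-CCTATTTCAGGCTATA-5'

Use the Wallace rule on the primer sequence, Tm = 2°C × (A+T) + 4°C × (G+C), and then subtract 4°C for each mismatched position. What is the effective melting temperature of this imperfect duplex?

Primer base counts: A=7, T=3, G=4, C=2 → A+T=10, G+C=6
Perfect-match Tm = 2(10) + 4(6) = 20 + 24 = 44°C
Mismatches (positions where the bases are not complementary): 4 (at positions 2, 4, 7, 10)
Effective Tm = 44 − 4×4 = 44 − 16 = 28°C

28°C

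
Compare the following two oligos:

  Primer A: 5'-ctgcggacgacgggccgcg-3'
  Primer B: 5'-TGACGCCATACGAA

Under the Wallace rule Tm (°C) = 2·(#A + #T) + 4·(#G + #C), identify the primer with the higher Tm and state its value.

Primer A, 70°C

Primer A: A+T=3, G+C=16 → Tm = 2(3)+4(16) = 70°C
Primer B: A+T=7, G+C=7 → Tm = 2(7)+4(7) = 42°C
70°C vs 42°C → primer A is higher.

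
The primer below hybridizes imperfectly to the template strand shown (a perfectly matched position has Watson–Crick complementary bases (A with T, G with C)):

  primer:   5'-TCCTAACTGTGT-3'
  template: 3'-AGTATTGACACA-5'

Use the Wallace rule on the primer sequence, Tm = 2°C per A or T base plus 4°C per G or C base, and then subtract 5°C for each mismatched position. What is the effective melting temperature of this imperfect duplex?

Primer base counts: A=2, T=5, G=2, C=3 → A+T=7, G+C=5
Perfect-match Tm = 2(7) + 4(5) = 14 + 20 = 34°C
Mismatches (positions where the bases are not complementary): 1 (at position 3)
Effective Tm = 34 − 1×5 = 34 − 5 = 29°C

29°C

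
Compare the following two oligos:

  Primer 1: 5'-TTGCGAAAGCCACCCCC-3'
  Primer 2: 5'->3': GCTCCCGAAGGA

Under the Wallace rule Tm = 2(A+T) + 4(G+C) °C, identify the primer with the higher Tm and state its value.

Primer 1: A+T=6, G+C=11 → Tm = 2(6)+4(11) = 56°C
Primer 2: A+T=4, G+C=8 → Tm = 2(4)+4(8) = 40°C
56°C vs 40°C → primer 1 is higher.

Primer 1, 56°C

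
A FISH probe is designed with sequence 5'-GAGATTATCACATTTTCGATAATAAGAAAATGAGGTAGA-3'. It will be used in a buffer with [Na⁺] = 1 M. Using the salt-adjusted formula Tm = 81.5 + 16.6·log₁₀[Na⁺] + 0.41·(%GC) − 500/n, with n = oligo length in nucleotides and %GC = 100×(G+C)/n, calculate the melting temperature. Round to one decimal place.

80.2°C

Length n = 39. Base counts: A=17, C=3, T=11, G=8
G+C = 11, so %GC = 11/39 × 100 = 28.205%
Salt term: 16.6 × (0) = 0
GC term: 0.41 × 28.205 = 11.564; length term: −500/39 = −12.821
Tm = 81.5 + (0) + 11.564 − 12.821 = 80.243 → 80.2°C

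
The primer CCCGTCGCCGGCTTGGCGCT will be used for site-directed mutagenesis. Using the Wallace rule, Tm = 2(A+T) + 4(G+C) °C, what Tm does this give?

72°C

Scanning the sequence gives C=9, T=4, G=7, A=0.
A+T = 4, G+C = 16
Tm = 2×4 + 4×16 = 72°C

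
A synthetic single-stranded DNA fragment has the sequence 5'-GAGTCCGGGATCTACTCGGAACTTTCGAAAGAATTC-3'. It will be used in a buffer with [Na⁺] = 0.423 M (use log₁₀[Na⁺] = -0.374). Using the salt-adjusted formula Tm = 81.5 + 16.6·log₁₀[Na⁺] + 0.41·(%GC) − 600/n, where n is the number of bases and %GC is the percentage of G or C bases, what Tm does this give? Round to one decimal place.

78.0°C

Length n = 36. Counting bases: A=10, C=8, T=9, G=9
G+C = 17, so %GC = 17/36 × 100 = 47.222%
Salt term: 16.6 × (-0.374) = -6.208
GC term: 0.41 × 47.222 = 19.361; length term: −600/36 = −16.667
Tm = 81.5 + (-6.208) + 19.361 − 16.667 = 77.986 → 78.0°C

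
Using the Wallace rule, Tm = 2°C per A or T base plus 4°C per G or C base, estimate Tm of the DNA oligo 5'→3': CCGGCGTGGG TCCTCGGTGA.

70°C

Counting bases: C=6, A=1, G=9, T=4
AT pairs contribute 5, GC pairs contribute 15.
Tm = 4·15 + 2·5 = 60 + 10 = 70°C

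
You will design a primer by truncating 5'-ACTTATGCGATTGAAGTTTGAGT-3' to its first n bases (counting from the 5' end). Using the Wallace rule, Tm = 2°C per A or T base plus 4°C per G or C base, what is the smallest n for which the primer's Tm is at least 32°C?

First 11 bases: ACTTATGCGAT → Tm = 30°C (< 32°C)
First 12 bases: ACTTATGCGATT → Tm = 32°C (≥ 32°C)
Since every base adds ≥2°C, Tm only increases with n, so the threshold is first crossed at n = 12.

n = 12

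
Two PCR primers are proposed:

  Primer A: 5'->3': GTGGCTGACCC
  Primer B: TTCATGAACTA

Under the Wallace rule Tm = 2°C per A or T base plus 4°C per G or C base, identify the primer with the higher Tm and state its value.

Primer A, 38°C

Primer A: A+T=3, G+C=8 → Tm = 2(3)+4(8) = 38°C
Primer B: A+T=8, G+C=3 → Tm = 2(8)+4(3) = 28°C
38°C vs 28°C → primer A is higher.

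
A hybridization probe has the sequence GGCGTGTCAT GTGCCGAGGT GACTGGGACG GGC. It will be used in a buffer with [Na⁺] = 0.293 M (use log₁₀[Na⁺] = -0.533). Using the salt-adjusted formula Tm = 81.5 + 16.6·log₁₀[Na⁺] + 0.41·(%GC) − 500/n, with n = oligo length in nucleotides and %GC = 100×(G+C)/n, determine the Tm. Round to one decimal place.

86.1°C

Length n = 33. C=7, G=16, T=6, A=4
G+C = 23, so %GC = 23/33 × 100 = 69.697%
Salt term: 16.6 × (-0.533) = -8.848
GC term: 0.41 × 69.697 = 28.576; length term: −500/33 = −15.152
Tm = 81.5 + (-8.848) + 28.576 − 15.152 = 86.076 → 86.1°C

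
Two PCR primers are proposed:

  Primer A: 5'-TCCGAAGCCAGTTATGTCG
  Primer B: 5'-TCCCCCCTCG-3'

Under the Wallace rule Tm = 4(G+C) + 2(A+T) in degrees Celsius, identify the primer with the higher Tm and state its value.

Primer A: A+T=9, G+C=10 → Tm = 2(9)+4(10) = 58°C
Primer B: A+T=2, G+C=8 → Tm = 2(2)+4(8) = 36°C
58°C vs 36°C → primer A is higher.

Primer A, 58°C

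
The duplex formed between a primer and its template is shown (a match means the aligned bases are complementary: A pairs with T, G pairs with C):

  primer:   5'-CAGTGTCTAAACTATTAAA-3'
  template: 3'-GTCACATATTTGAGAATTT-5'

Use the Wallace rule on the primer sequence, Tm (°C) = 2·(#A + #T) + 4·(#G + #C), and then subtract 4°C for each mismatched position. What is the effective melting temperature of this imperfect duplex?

Primer base counts: A=8, T=6, G=2, C=3 → A+T=14, G+C=5
Perfect-match Tm = 2(14) + 4(5) = 28 + 20 = 48°C
Mismatches (positions where the bases are not complementary): 2 (at positions 7, 14)
Effective Tm = 48 − 2×4 = 48 − 8 = 40°C

40°C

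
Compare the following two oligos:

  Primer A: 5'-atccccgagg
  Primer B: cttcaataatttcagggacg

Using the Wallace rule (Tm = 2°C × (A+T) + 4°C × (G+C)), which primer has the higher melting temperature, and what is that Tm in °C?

Primer B, 56°C

Primer A: A+T=3, G+C=7 → Tm = 2(3)+4(7) = 34°C
Primer B: A+T=12, G+C=8 → Tm = 2(12)+4(8) = 56°C
34°C vs 56°C → primer B is higher.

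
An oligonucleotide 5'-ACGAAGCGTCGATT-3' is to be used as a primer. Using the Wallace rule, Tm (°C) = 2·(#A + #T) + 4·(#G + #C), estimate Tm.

Scanning the sequence gives G=4, T=3, A=4, C=3.
So N_AT = 7 and N_GC = 7.
Tm = 2(7) + 4(7) = 14 + 28 = 42°C

42°C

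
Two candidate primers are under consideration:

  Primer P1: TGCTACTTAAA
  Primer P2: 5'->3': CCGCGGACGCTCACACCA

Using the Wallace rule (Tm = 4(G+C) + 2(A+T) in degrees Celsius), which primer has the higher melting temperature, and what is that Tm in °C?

Primer P1: A+T=8, G+C=3 → Tm = 2(8)+4(3) = 28°C
Primer P2: A+T=5, G+C=13 → Tm = 2(5)+4(13) = 62°C
28°C vs 62°C → primer P2 is higher.

Primer P2, 62°C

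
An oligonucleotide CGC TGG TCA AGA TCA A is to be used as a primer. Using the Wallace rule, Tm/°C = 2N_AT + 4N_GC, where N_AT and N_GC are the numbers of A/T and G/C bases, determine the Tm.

Scanning the sequence gives T=3, G=4, C=4, A=5.
AT pairs contribute 8, GC pairs contribute 8.
Tm = 4·8 + 2·8 = 32 + 16 = 48°C

48°C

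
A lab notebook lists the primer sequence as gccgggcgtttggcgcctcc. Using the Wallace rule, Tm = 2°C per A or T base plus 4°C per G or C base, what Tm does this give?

T=4, G=8, A=0, C=8
A+T = 4, G+C = 16
Tm = 4·16 + 2·4 = 64 + 8 = 72°C

72°C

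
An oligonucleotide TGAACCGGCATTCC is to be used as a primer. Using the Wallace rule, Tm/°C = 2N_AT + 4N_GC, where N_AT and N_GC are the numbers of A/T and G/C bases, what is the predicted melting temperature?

44°C

Counting bases: G=3, A=3, C=5, T=3
AT pairs contribute 6, GC pairs contribute 8.
Tm = 2(6) + 4(8) = 12 + 32 = 44°C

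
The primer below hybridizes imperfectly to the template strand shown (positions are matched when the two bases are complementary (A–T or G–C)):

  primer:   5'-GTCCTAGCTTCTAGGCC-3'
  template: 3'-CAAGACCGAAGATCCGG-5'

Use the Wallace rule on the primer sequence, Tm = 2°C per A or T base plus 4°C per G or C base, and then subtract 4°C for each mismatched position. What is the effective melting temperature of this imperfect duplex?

Primer base counts: A=2, T=5, G=4, C=6 → A+T=7, G+C=10
Perfect-match Tm = 2(7) + 4(10) = 14 + 40 = 54°C
Mismatches (positions where the bases are not complementary): 2 (at positions 3, 6)
Effective Tm = 54 − 2×4 = 54 − 8 = 46°C

46°C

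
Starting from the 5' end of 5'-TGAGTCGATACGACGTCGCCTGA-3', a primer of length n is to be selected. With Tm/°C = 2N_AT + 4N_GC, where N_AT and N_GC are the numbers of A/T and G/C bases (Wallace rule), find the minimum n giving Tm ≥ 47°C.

First 15 bases: TGAGTCGATACGACG → Tm = 46°C (< 47°C)
First 16 bases: TGAGTCGATACGACGT → Tm = 48°C (≥ 47°C)
Each additional base adds 2°C (A/T) or 4°C (G/C), so Tm is non-decreasing in n; n = 16 is the first length to reach 47°C.

n = 16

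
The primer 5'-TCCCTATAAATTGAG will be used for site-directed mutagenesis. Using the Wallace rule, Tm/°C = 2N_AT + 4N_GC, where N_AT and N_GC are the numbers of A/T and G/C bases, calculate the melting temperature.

Scanning the sequence gives A=5, C=3, T=5, G=2.
A+T = 10, G+C = 5
Tm = 2×10 + 4×5 = 40°C

40°C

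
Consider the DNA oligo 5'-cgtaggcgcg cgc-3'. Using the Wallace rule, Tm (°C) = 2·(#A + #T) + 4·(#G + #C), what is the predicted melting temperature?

48°C

Scanning the sequence gives G=6, C=5, A=1, T=1.
So N_AT = 2 and N_GC = 11.
Tm = 2×2 + 4×11 = 48°C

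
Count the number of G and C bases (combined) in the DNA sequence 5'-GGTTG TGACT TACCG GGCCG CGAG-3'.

16

Counting bases: A=3, T=5, G=10, C=6
Total G or C: 10 + 6 = 16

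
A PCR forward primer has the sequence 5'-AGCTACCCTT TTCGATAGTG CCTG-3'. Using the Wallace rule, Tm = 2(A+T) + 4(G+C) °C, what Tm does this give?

Counting bases: G=5, A=4, C=7, T=8
AT pairs contribute 12, GC pairs contribute 12.
Tm = 2×12 + 4×12 = 72°C

72°C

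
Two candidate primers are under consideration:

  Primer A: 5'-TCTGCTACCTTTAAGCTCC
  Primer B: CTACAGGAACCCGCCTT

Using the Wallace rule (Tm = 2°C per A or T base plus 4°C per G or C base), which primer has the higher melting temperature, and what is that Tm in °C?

Primer A, 56°C

Primer A: A+T=10, G+C=9 → Tm = 2(10)+4(9) = 56°C
Primer B: A+T=7, G+C=10 → Tm = 2(7)+4(10) = 54°C
56°C vs 54°C → primer A is higher.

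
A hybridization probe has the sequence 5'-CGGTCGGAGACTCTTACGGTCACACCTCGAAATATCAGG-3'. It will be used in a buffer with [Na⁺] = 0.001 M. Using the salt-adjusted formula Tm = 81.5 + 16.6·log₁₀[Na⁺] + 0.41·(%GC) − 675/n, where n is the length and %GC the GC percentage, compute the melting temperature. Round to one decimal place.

Length n = 39. Scanning the sequence gives G=10, A=10, C=11, T=8.
G+C = 21, so %GC = 21/39 × 100 = 53.846%
Salt term: 16.6 × (-3) = -49.8
GC term: 0.41 × 53.846 = 22.077; length term: −675/39 = −17.308
Tm = 81.5 + (-49.8) + 22.077 − 17.308 = 36.469 → 36.5°C

36.5°C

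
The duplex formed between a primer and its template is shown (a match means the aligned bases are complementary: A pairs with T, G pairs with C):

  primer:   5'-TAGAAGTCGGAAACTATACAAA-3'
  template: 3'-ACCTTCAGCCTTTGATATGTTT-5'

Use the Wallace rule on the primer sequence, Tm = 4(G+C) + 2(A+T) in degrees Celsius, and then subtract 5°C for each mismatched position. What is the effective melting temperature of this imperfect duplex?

Primer base counts: A=11, T=4, G=4, C=3 → A+T=15, G+C=7
Perfect-match Tm = 2(15) + 4(7) = 30 + 28 = 58°C
Mismatches (positions where the bases are not complementary): 1 (at position 2)
Effective Tm = 58 − 1×5 = 58 − 5 = 53°C

53°C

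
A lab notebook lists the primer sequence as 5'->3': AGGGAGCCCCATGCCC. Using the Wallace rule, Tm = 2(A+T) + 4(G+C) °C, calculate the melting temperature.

Base counts: G=5, T=1, C=7, A=3
AT pairs contribute 4, GC pairs contribute 12.
Tm = 2×4 + 4×12 = 56°C

56°C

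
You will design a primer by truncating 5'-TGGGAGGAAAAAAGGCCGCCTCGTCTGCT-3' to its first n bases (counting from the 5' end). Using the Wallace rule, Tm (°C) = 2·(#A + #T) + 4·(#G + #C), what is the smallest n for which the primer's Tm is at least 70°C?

First 21 bases: TGGGAGGAAAAAAGGCCGCCT → Tm = 66°C (< 70°C)
First 22 bases: TGGGAGGAAAAAAGGCCGCCTC → Tm = 70°C (≥ 70°C)
Each additional base adds 2°C (A/T) or 4°C (G/C), so Tm is non-decreasing in n; n = 22 is the first length to reach 70°C.

n = 22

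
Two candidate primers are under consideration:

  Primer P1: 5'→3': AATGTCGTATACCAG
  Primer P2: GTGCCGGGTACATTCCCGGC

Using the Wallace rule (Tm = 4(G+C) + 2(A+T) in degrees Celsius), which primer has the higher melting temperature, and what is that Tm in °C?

Primer P2, 68°C

Primer P1: A+T=9, G+C=6 → Tm = 2(9)+4(6) = 42°C
Primer P2: A+T=6, G+C=14 → Tm = 2(6)+4(14) = 68°C
42°C vs 68°C → primer P2 is higher.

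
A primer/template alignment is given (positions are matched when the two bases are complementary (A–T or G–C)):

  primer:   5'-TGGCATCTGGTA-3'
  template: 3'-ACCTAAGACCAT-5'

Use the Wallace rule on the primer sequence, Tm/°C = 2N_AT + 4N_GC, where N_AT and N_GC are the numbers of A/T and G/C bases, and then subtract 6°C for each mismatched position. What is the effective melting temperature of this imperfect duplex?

Primer base counts: A=2, T=4, G=4, C=2 → A+T=6, G+C=6
Perfect-match Tm = 2(6) + 4(6) = 12 + 24 = 36°C
Mismatches (positions where the bases are not complementary): 2 (at positions 4, 5)
Effective Tm = 36 − 2×6 = 36 − 12 = 24°C

24°C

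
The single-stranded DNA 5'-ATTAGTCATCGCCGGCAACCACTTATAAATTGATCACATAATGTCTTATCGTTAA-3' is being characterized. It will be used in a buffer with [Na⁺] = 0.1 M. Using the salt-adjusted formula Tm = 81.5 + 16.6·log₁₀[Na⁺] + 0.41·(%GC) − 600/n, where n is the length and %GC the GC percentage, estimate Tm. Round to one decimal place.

Length n = 55. Counting bases: C=12, T=18, A=18, G=7
G+C = 19, so %GC = 19/55 × 100 = 34.545%
Salt term: 16.6 × (-1) = -16.6
GC term: 0.41 × 34.545 = 14.163; length term: −600/55 = −10.909
Tm = 81.5 + (-16.6) + 14.163 − 10.909 = 68.154 → 68.2°C

68.2°C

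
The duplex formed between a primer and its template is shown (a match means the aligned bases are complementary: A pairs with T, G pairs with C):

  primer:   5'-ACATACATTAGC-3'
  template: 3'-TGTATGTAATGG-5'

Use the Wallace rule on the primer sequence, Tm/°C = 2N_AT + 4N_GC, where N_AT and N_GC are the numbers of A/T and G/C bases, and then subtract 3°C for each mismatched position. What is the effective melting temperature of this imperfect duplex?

29°C

Primer base counts: A=5, T=3, G=1, C=3 → A+T=8, G+C=4
Perfect-match Tm = 2(8) + 4(4) = 16 + 16 = 32°C
Mismatches (positions where the bases are not complementary): 1 (at position 11)
Effective Tm = 32 − 1×3 = 32 − 3 = 29°C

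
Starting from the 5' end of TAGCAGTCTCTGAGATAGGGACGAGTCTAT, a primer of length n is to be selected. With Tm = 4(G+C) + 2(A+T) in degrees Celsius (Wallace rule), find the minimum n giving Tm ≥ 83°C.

First 27 bases: TAGCAGTCTCTGAGATAGGGACGAGTC → Tm = 82°C (< 83°C)
First 28 bases: TAGCAGTCTCTGAGATAGGGACGAGTCT → Tm = 84°C (≥ 83°C)
Since every base adds ≥2°C, Tm only increases with n, so the threshold is first crossed at n = 28.

n = 28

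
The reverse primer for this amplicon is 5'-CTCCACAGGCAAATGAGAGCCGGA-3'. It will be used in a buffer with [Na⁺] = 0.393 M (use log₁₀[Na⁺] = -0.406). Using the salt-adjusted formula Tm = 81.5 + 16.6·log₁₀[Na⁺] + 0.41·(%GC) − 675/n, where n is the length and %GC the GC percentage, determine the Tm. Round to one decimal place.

70.6°C

Length n = 24. C=7, A=8, T=2, G=7
G+C = 14, so %GC = 14/24 × 100 = 58.333%
Salt term: 16.6 × (-0.406) = -6.74
GC term: 0.41 × 58.333 = 23.917; length term: −675/24 = −28.125
Tm = 81.5 + (-6.74) + 23.917 − 28.125 = 70.552 → 70.6°C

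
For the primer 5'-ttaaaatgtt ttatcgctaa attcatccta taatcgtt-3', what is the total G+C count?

9

Base counts: T=17, G=3, A=12, C=6
G+C = 3 + 6 = 9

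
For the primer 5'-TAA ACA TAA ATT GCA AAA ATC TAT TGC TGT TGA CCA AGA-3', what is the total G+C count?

11

G=5, A=17, T=11, C=6
Total G or C: 5 + 6 = 11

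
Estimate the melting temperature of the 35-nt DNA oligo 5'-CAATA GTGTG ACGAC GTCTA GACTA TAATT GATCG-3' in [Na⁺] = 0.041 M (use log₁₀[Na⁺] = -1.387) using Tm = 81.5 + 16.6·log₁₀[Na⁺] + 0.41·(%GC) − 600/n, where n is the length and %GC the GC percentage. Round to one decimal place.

Length n = 35. Scanning the sequence gives G=8, T=10, C=6, A=11.
G+C = 14, so %GC = 14/35 × 100 = 40%
Salt term: 16.6 × (-1.387) = -23.024
GC term: 0.41 × 40 = 16.4; length term: −600/35 = −17.143
Tm = 81.5 + (-23.024) + 16.4 − 17.143 = 57.733 → 57.7°C

57.7°C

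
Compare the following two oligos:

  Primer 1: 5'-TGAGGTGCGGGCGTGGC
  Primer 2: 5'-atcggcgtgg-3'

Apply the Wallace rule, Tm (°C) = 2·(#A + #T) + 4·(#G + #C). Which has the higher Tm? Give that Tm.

Primer 1, 60°C

Primer 1: A+T=4, G+C=13 → Tm = 2(4)+4(13) = 60°C
Primer 2: A+T=3, G+C=7 → Tm = 2(3)+4(7) = 34°C
60°C vs 34°C → primer 1 is higher.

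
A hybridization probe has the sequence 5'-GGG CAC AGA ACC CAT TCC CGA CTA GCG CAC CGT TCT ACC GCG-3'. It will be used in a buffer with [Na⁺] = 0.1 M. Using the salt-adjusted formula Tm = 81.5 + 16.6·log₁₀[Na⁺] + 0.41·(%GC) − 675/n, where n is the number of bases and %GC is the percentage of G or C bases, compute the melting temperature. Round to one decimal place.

75.2°C

Length n = 42. Scanning the sequence gives A=9, G=10, T=6, C=17.
G+C = 27, so %GC = 27/42 × 100 = 64.286%
Salt term: 16.6 × (-1) = -16.6
GC term: 0.41 × 64.286 = 26.357; length term: −675/42 = −16.071
Tm = 81.5 + (-16.6) + 26.357 − 16.071 = 75.186 → 75.2°C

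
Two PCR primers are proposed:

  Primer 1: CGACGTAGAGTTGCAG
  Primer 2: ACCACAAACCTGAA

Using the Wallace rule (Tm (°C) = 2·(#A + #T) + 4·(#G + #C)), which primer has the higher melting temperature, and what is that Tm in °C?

Primer 1, 50°C

Primer 1: A+T=7, G+C=9 → Tm = 2(7)+4(9) = 50°C
Primer 2: A+T=8, G+C=6 → Tm = 2(8)+4(6) = 40°C
50°C vs 40°C → primer 1 is higher.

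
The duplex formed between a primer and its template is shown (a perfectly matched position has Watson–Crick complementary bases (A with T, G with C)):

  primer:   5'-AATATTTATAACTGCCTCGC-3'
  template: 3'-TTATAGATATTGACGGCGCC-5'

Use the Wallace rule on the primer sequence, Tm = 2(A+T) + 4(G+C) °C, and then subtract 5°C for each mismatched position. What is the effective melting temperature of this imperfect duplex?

Primer base counts: A=6, T=7, G=2, C=5 → A+T=13, G+C=7
Perfect-match Tm = 2(13) + 4(7) = 26 + 28 = 54°C
Mismatches (positions where the bases are not complementary): 3 (at positions 6, 17, 20)
Effective Tm = 54 − 3×5 = 54 − 15 = 39°C

39°C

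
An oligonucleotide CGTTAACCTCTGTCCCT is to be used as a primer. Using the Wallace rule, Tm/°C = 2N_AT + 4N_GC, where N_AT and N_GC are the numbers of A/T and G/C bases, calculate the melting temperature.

52°C

Counting bases: T=6, C=7, G=2, A=2
AT pairs contribute 8, GC pairs contribute 9.
Tm = 2×8 + 4×9 = 52°C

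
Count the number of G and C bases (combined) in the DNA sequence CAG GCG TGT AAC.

7

Scanning the sequence gives G=4, C=3, T=2, A=3.
G+C = 4 + 3 = 7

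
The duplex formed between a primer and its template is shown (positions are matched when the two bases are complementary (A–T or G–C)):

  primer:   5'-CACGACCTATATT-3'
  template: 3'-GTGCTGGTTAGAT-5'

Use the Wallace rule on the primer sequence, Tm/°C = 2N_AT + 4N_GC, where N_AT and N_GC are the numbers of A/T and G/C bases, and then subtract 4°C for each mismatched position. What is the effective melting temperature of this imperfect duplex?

24°C

Primer base counts: A=4, T=4, G=1, C=4 → A+T=8, G+C=5
Perfect-match Tm = 2(8) + 4(5) = 16 + 20 = 36°C
Mismatches (positions where the bases are not complementary): 3 (at positions 8, 11, 13)
Effective Tm = 36 − 3×4 = 36 − 12 = 24°C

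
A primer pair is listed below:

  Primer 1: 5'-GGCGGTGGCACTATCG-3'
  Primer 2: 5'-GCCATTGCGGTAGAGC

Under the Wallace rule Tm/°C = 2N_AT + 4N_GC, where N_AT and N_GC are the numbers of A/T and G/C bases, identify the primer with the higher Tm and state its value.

Primer 1, 54°C

Primer 1: A+T=5, G+C=11 → Tm = 2(5)+4(11) = 54°C
Primer 2: A+T=6, G+C=10 → Tm = 2(6)+4(10) = 52°C
54°C vs 52°C → primer 1 is higher.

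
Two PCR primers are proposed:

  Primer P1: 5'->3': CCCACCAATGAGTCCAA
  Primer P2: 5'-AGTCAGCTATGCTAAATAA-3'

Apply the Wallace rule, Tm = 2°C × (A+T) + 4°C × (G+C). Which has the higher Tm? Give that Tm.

Primer P1: A+T=8, G+C=9 → Tm = 2(8)+4(9) = 52°C
Primer P2: A+T=13, G+C=6 → Tm = 2(13)+4(6) = 50°C
52°C vs 50°C → primer P1 is higher.

Primer P1, 52°C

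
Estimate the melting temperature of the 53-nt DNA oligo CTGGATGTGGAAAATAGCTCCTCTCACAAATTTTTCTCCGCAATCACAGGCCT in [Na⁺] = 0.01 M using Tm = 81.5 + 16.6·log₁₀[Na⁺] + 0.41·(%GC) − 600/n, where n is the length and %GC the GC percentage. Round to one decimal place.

55.5°C

Length n = 53. T=15, G=9, C=15, A=14
G+C = 24, so %GC = 24/53 × 100 = 45.283%
Salt term: 16.6 × (-2) = -33.2
GC term: 0.41 × 45.283 = 18.566; length term: −600/53 = −11.321
Tm = 81.5 + (-33.2) + 18.566 − 11.321 = 55.545 → 55.5°C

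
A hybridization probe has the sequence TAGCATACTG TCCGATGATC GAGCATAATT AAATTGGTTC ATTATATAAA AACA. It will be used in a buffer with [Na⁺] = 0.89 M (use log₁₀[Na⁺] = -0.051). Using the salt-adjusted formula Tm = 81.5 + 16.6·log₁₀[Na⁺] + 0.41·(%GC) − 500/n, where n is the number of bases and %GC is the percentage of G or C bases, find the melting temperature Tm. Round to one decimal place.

83.5°C

Length n = 54. Scanning the sequence gives G=8, C=8, A=21, T=17.
G+C = 16, so %GC = 16/54 × 100 = 29.63%
Salt term: 16.6 × (-0.051) = -0.847
GC term: 0.41 × 29.63 = 12.148; length term: −500/54 = −9.259
Tm = 81.5 + (-0.847) + 12.148 − 9.259 = 83.542 → 83.5°C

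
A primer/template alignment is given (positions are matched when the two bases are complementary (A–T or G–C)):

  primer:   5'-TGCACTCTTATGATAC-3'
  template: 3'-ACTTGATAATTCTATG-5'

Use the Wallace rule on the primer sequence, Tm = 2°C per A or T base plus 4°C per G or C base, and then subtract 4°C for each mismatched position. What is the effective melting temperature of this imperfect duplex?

32°C

Primer base counts: A=4, T=6, G=2, C=4 → A+T=10, G+C=6
Perfect-match Tm = 2(10) + 4(6) = 20 + 24 = 44°C
Mismatches (positions where the bases are not complementary): 3 (at positions 3, 7, 11)
Effective Tm = 44 − 3×4 = 44 − 12 = 32°C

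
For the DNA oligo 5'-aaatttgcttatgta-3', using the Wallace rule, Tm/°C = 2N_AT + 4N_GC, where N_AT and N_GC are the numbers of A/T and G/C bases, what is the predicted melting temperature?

Counting bases: G=2, T=7, A=5, C=1
So N_AT = 12 and N_GC = 3.
Tm = 4·3 + 2·12 = 12 + 24 = 36°C

36°C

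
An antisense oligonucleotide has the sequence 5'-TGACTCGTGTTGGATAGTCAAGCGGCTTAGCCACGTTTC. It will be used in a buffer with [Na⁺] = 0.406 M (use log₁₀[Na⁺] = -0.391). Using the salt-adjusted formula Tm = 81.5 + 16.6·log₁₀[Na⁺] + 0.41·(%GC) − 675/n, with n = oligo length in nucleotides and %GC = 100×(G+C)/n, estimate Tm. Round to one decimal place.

78.7°C

Length n = 39. Scanning the sequence gives T=12, C=9, G=11, A=7.
G+C = 20, so %GC = 20/39 × 100 = 51.282%
Salt term: 16.6 × (-0.391) = -6.491
GC term: 0.41 × 51.282 = 21.026; length term: −675/39 = −17.308
Tm = 81.5 + (-6.491) + 21.026 − 17.308 = 78.727 → 78.7°C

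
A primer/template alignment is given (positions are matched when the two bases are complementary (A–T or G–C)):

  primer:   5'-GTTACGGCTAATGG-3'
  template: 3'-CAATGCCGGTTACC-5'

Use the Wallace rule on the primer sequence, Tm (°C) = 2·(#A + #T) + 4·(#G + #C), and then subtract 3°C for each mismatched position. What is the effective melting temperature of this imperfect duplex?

Primer base counts: A=3, T=4, G=5, C=2 → A+T=7, G+C=7
Perfect-match Tm = 2(7) + 4(7) = 14 + 28 = 42°C
Mismatches (positions where the bases are not complementary): 1 (at position 9)
Effective Tm = 42 − 1×3 = 42 − 3 = 39°C

39°C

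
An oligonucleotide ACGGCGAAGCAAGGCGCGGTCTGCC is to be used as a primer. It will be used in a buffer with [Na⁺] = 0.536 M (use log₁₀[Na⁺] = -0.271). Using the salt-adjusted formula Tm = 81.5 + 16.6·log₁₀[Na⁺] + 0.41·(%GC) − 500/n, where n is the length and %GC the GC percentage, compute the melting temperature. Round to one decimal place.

86.5°C

Length n = 25. Scanning the sequence gives G=10, C=8, A=5, T=2.
G+C = 18, so %GC = 18/25 × 100 = 72%
Salt term: 16.6 × (-0.271) = -4.499
GC term: 0.41 × 72 = 29.52; length term: −500/25 = −20
Tm = 81.5 + (-4.499) + 29.52 − 20 = 86.521 → 86.5°C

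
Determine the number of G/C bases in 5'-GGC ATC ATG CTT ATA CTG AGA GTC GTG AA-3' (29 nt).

Scanning the sequence gives G=8, T=8, C=5, A=8.
G+C = 8 + 5 = 13

13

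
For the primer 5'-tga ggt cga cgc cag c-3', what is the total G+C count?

Counting bases: C=5, A=3, G=6, T=2
G+C = 6 + 5 = 11

11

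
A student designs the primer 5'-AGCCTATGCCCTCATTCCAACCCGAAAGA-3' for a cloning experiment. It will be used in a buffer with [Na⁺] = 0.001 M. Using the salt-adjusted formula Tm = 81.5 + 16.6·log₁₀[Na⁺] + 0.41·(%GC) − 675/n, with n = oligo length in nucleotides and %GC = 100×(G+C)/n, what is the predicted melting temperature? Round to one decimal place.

Length n = 29. C=11, A=9, T=5, G=4
G+C = 15, so %GC = 15/29 × 100 = 51.724%
Salt term: 16.6 × (-3) = -49.8
GC term: 0.41 × 51.724 = 21.207; length term: −675/29 = −23.276
Tm = 81.5 + (-49.8) + 21.207 − 23.276 = 29.631 → 29.6°C

29.6°C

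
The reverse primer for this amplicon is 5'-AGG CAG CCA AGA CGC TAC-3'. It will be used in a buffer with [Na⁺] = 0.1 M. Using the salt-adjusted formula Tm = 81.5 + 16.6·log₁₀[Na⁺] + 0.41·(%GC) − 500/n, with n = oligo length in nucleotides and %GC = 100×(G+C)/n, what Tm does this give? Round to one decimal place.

62.2°C

Length n = 18. T=1, G=5, C=6, A=6
G+C = 11, so %GC = 11/18 × 100 = 61.111%
Salt term: 16.6 × (-1) = -16.6
GC term: 0.41 × 61.111 = 25.056; length term: −500/18 = −27.778
Tm = 81.5 + (-16.6) + 25.056 − 27.778 = 62.178 → 62.2°C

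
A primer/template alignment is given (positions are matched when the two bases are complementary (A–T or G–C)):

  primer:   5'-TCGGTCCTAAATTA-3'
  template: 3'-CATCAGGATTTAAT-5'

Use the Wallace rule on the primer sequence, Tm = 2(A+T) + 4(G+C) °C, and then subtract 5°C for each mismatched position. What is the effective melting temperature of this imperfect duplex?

Primer base counts: A=4, T=5, G=2, C=3 → A+T=9, G+C=5
Perfect-match Tm = 2(9) + 4(5) = 18 + 20 = 38°C
Mismatches (positions where the bases are not complementary): 3 (at positions 1, 2, 3)
Effective Tm = 38 − 3×5 = 38 − 15 = 23°C

23°C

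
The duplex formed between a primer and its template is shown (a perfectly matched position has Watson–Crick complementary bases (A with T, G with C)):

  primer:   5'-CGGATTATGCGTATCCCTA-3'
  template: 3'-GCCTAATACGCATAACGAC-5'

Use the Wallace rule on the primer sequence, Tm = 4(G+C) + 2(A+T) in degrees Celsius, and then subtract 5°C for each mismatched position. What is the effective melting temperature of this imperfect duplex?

Primer base counts: A=4, T=6, G=4, C=5 → A+T=10, G+C=9
Perfect-match Tm = 2(10) + 4(9) = 20 + 36 = 56°C
Mismatches (positions where the bases are not complementary): 3 (at positions 15, 16, 19)
Effective Tm = 56 − 3×5 = 56 − 15 = 41°C

41°C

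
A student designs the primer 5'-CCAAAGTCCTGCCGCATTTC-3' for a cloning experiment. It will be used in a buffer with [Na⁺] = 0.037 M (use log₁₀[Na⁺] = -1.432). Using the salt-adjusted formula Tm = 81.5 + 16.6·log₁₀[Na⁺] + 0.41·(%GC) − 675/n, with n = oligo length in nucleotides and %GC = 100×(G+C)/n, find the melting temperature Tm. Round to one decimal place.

Length n = 20. Scanning the sequence gives C=8, T=5, A=4, G=3.
G+C = 11, so %GC = 11/20 × 100 = 55%
Salt term: 16.6 × (-1.432) = -23.771
GC term: 0.41 × 55 = 22.55; length term: −675/20 = −33.75
Tm = 81.5 + (-23.771) + 22.55 − 33.75 = 46.529 → 46.5°C

46.5°C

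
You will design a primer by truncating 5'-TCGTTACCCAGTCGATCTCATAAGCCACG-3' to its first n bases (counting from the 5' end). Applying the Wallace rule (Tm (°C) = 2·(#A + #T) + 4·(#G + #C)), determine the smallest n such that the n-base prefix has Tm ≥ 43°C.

n = 14

First 13 bases: TCGTTACCCAGTC → Tm = 40°C (< 43°C)
First 14 bases: TCGTTACCCAGTCG → Tm = 44°C (≥ 43°C)
Since every base adds ≥2°C, Tm only increases with n, so the threshold is first crossed at n = 14.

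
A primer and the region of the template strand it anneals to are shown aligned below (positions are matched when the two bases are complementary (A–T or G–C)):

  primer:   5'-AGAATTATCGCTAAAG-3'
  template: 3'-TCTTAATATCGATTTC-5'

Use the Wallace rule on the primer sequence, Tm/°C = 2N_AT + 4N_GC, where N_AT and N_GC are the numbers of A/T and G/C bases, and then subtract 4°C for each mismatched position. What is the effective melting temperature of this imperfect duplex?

Primer base counts: A=7, T=4, G=3, C=2 → A+T=11, G+C=5
Perfect-match Tm = 2(11) + 4(5) = 22 + 20 = 42°C
Mismatches (positions where the bases are not complementary): 1 (at position 9)
Effective Tm = 42 − 1×4 = 42 − 4 = 38°C

38°C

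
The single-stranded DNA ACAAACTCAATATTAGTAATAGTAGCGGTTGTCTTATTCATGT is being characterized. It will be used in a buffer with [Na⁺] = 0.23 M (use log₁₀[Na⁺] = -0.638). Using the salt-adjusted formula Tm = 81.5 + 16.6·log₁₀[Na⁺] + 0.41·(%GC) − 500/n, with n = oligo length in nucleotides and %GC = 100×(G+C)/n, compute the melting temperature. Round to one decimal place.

Length n = 43. Counting bases: C=6, T=16, A=14, G=7
G+C = 13, so %GC = 13/43 × 100 = 30.233%
Salt term: 16.6 × (-0.638) = -10.591
GC term: 0.41 × 30.233 = 12.396; length term: −500/43 = −11.628
Tm = 81.5 + (-10.591) + 12.396 − 11.628 = 71.677 → 71.7°C

71.7°C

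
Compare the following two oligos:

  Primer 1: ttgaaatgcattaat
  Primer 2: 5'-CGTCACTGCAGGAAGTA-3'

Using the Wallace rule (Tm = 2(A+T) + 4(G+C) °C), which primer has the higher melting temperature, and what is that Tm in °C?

Primer 2, 52°C

Primer 1: A+T=12, G+C=3 → Tm = 2(12)+4(3) = 36°C
Primer 2: A+T=8, G+C=9 → Tm = 2(8)+4(9) = 52°C
36°C vs 52°C → primer 2 is higher.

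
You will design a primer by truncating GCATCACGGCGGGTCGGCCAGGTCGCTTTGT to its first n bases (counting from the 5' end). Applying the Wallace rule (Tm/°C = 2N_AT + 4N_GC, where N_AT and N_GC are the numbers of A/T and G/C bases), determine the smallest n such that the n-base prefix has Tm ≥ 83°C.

First 23 bases: GCATCACGGCGGGTCGGCCAGGT → Tm = 80°C (< 83°C)
First 24 bases: GCATCACGGCGGGTCGGCCAGGTC → Tm = 84°C (≥ 83°C)
Each additional base adds 2°C (A/T) or 4°C (G/C), so Tm is non-decreasing in n; n = 24 is the first length to reach 83°C.

n = 24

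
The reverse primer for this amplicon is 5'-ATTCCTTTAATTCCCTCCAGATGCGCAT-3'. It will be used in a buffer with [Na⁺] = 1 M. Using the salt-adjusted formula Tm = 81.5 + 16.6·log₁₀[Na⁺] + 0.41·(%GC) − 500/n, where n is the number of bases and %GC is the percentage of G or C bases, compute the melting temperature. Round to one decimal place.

81.2°C

Length n = 28. Scanning the sequence gives T=10, G=3, C=9, A=6.
G+C = 12, so %GC = 12/28 × 100 = 42.857%
Salt term: 16.6 × (0) = 0
GC term: 0.41 × 42.857 = 17.571; length term: −500/28 = −17.857
Tm = 81.5 + (0) + 17.571 − 17.857 = 81.214 → 81.2°C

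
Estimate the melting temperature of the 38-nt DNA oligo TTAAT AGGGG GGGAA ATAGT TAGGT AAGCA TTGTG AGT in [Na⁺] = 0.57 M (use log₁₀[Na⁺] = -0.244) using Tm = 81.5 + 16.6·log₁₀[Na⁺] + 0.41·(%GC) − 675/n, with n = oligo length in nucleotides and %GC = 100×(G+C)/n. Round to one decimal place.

Length n = 38. Base counts: A=12, T=11, C=1, G=14
G+C = 15, so %GC = 15/38 × 100 = 39.474%
Salt term: 16.6 × (-0.244) = -4.05
GC term: 0.41 × 39.474 = 16.184; length term: −675/38 = −17.763
Tm = 81.5 + (-4.05) + 16.184 − 17.763 = 75.871 → 75.9°C

75.9°C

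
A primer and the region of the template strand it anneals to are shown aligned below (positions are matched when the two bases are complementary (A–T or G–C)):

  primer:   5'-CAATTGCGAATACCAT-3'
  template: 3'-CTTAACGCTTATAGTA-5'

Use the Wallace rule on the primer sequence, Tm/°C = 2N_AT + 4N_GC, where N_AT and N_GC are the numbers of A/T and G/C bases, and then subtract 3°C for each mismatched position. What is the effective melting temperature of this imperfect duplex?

Primer base counts: A=6, T=4, G=2, C=4 → A+T=10, G+C=6
Perfect-match Tm = 2(10) + 4(6) = 20 + 24 = 44°C
Mismatches (positions where the bases are not complementary): 2 (at positions 1, 13)
Effective Tm = 44 − 2×3 = 44 − 6 = 38°C

38°C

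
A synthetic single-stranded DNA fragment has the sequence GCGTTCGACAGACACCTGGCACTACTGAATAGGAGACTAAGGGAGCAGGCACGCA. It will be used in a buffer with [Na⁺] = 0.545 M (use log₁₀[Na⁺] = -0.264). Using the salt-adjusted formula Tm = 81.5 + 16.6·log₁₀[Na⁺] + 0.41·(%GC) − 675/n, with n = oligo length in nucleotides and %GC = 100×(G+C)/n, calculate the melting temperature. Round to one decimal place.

Length n = 55. Scanning the sequence gives G=17, T=7, A=17, C=14.
G+C = 31, so %GC = 31/55 × 100 = 56.364%
Salt term: 16.6 × (-0.264) = -4.382
GC term: 0.41 × 56.364 = 23.109; length term: −675/55 = −12.273
Tm = 81.5 + (-4.382) + 23.109 − 12.273 = 87.954 → 88.0°C

88.0°C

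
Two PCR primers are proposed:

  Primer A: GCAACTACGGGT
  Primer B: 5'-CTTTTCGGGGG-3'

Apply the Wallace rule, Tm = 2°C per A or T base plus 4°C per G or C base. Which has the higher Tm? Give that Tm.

Primer A, 38°C

Primer A: A+T=5, G+C=7 → Tm = 2(5)+4(7) = 38°C
Primer B: A+T=4, G+C=7 → Tm = 2(4)+4(7) = 36°C
38°C vs 36°C → primer A is higher.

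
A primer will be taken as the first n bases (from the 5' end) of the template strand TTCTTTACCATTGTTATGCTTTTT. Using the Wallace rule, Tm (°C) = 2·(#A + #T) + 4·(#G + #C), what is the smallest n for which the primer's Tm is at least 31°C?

n = 13

First 12 bases: TTCTTTACCATT → Tm = 30°C (< 31°C)
First 13 bases: TTCTTTACCATTG → Tm = 34°C (≥ 31°C)
Since every base adds ≥2°C, Tm only increases with n, so the threshold is first crossed at n = 13.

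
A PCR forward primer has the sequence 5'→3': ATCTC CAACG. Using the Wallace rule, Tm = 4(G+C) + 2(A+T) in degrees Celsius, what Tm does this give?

Counting bases: C=4, A=3, T=2, G=1
A+T = 5, G+C = 5
Tm = 2×5 + 4×5 = 30°C

30°C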